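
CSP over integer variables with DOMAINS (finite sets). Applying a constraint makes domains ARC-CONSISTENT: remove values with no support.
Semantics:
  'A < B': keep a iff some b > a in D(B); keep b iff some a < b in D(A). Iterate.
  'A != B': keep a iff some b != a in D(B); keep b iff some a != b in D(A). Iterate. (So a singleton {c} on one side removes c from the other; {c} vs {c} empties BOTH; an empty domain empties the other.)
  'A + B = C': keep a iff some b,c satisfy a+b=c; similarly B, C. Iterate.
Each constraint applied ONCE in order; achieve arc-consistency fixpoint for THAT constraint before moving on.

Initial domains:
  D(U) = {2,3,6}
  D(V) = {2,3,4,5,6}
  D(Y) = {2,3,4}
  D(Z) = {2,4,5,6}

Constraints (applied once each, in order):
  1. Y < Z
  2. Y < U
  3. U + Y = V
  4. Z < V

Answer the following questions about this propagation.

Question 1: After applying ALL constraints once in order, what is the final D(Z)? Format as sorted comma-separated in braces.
Answer: {4,5}

Derivation:
Constraint 1 (Y < Z) on D(Y)={2,3,4} D(Z)={2,4,5,6}: Z {2,4,5,6}->{4,5,6}
Constraint 2 (Y < U) on D(Y)={2,3,4} D(U)={2,3,6}: U {2,3,6}->{3,6}
Constraint 3 (U + Y = V) on D(U)={3,6} D(Y)={2,3,4} D(V)={2,3,4,5,6}: U {3,6}->{3}; Y {2,3,4}->{2,3}; V {2,3,4,5,6}->{5,6}
Constraint 4 (Z < V) on D(Z)={4,5,6} D(V)={5,6}: Z {4,5,6}->{4,5}
So after all 4 constraints: D(Z) = {4,5}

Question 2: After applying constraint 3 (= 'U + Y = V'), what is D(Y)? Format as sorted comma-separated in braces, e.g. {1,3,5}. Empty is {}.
Constraint 1 (Y < Z) on D(Y)={2,3,4} D(Z)={2,4,5,6}: Z {2,4,5,6}->{4,5,6}
Constraint 2 (Y < U) on D(Y)={2,3,4} D(U)={2,3,6}: U {2,3,6}->{3,6}
Constraint 3 (U + Y = V) on D(U)={3,6} D(Y)={2,3,4} D(V)={2,3,4,5,6}: U {3,6}->{3}; Y {2,3,4}->{2,3}; V {2,3,4,5,6}->{5,6}
So after constraint 3: D(Y) = {2,3}

Answer: {2,3}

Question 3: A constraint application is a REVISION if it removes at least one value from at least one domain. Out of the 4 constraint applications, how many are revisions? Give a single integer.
Answer: 4

Derivation:
Constraint 1 (Y < Z) on D(Y)={2,3,4} D(Z)={2,4,5,6}: Z {2,4,5,6}->{4,5,6} => REVISION
Constraint 2 (Y < U) on D(Y)={2,3,4} D(U)={2,3,6}: U {2,3,6}->{3,6} => REVISION
Constraint 3 (U + Y = V) on D(U)={3,6} D(Y)={2,3,4} D(V)={2,3,4,5,6}: U {3,6}->{3}; Y {2,3,4}->{2,3}; V {2,3,4,5,6}->{5,6} => REVISION
Constraint 4 (Z < V) on D(Z)={4,5,6} D(V)={5,6}: Z {4,5,6}->{4,5} => REVISION
Total revisions = 4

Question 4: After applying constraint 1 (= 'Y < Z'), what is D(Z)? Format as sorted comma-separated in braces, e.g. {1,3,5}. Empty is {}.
Answer: {4,5,6}

Derivation:
Constraint 1 (Y < Z) on D(Y)={2,3,4} D(Z)={2,4,5,6}: Z {2,4,5,6}->{4,5,6}
So after constraint 1: D(Z) = {4,5,6}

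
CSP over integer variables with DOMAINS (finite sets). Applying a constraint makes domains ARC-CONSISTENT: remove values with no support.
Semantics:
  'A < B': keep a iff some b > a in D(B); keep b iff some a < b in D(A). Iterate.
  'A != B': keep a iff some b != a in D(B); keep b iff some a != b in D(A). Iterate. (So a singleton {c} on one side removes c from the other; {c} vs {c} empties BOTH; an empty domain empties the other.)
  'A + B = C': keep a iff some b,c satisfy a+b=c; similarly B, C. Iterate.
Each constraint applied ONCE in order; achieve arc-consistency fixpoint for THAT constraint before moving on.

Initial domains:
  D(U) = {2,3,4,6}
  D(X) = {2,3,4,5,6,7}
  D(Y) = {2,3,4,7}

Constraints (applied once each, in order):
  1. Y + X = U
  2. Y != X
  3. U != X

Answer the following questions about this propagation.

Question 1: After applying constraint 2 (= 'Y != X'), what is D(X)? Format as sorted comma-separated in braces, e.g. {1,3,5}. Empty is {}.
Constraint 1 (Y + X = U) on D(Y)={2,3,4,7} D(X)={2,3,4,5,6,7} D(U)={2,3,4,6}: Y {2,3,4,7}->{2,3,4}; X {2,3,4,5,6,7}->{2,3,4}; U {2,3,4,6}->{4,6}
Constraint 2 (Y != X) on D(Y)={2,3,4} D(X)={2,3,4}: no change
So after constraint 2: D(X) = {2,3,4}

Answer: {2,3,4}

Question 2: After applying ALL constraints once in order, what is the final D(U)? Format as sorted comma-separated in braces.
Constraint 1 (Y + X = U) on D(Y)={2,3,4,7} D(X)={2,3,4,5,6,7} D(U)={2,3,4,6}: Y {2,3,4,7}->{2,3,4}; X {2,3,4,5,6,7}->{2,3,4}; U {2,3,4,6}->{4,6}
Constraint 2 (Y != X) on D(Y)={2,3,4} D(X)={2,3,4}: no change
Constraint 3 (U != X) on D(U)={4,6} D(X)={2,3,4}: no change
So after all 3 constraints: D(U) = {4,6}

Answer: {4,6}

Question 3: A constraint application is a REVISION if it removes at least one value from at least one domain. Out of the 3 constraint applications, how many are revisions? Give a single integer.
Constraint 1 (Y + X = U) on D(Y)={2,3,4,7} D(X)={2,3,4,5,6,7} D(U)={2,3,4,6}: Y {2,3,4,7}->{2,3,4}; X {2,3,4,5,6,7}->{2,3,4}; U {2,3,4,6}->{4,6} => REVISION
Constraint 2 (Y != X) on D(Y)={2,3,4} D(X)={2,3,4}: no change => not a revision
Constraint 3 (U != X) on D(U)={4,6} D(X)={2,3,4}: no change => not a revision
Total revisions = 1

Answer: 1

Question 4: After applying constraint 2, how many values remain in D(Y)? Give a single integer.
Constraint 1 (Y + X = U) on D(Y)={2,3,4,7} D(X)={2,3,4,5,6,7} D(U)={2,3,4,6}: Y {2,3,4,7}->{2,3,4}; X {2,3,4,5,6,7}->{2,3,4}; U {2,3,4,6}->{4,6}
Constraint 2 (Y != X) on D(Y)={2,3,4} D(X)={2,3,4}: no change
So after constraint 2: D(Y)={2,3,4}, size = 3

Answer: 3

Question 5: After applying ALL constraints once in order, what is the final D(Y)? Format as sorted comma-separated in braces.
Answer: {2,3,4}

Derivation:
Constraint 1 (Y + X = U) on D(Y)={2,3,4,7} D(X)={2,3,4,5,6,7} D(U)={2,3,4,6}: Y {2,3,4,7}->{2,3,4}; X {2,3,4,5,6,7}->{2,3,4}; U {2,3,4,6}->{4,6}
Constraint 2 (Y != X) on D(Y)={2,3,4} D(X)={2,3,4}: no change
Constraint 3 (U != X) on D(U)={4,6} D(X)={2,3,4}: no change
So after all 3 constraints: D(Y) = {2,3,4}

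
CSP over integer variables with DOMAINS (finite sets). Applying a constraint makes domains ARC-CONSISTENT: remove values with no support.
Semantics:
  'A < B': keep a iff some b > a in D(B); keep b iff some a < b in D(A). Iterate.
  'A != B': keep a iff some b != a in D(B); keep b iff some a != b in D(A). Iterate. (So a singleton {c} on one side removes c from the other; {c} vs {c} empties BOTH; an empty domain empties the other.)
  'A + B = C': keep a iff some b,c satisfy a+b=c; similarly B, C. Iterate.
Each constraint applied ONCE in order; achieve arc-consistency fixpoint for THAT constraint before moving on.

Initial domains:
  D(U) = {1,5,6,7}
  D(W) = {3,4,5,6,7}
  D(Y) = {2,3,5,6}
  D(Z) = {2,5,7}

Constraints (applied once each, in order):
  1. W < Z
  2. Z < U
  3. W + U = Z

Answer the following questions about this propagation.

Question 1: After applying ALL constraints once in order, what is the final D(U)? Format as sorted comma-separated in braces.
Answer: {}

Derivation:
Constraint 1 (W < Z) on D(W)={3,4,5,6,7} D(Z)={2,5,7}: W {3,4,5,6,7}->{3,4,5,6}; Z {2,5,7}->{5,7}
Constraint 2 (Z < U) on D(Z)={5,7} D(U)={1,5,6,7}: Z {5,7}->{5}; U {1,5,6,7}->{6,7}
Constraint 3 (W + U = Z) on D(W)={3,4,5,6} D(U)={6,7} D(Z)={5}: W {3,4,5,6}->{}; U {6,7}->{}; Z {5}->{}
So after all 3 constraints: D(U) = {}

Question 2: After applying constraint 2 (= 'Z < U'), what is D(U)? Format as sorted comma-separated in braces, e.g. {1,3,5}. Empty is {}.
Answer: {6,7}

Derivation:
Constraint 1 (W < Z) on D(W)={3,4,5,6,7} D(Z)={2,5,7}: W {3,4,5,6,7}->{3,4,5,6}; Z {2,5,7}->{5,7}
Constraint 2 (Z < U) on D(Z)={5,7} D(U)={1,5,6,7}: Z {5,7}->{5}; U {1,5,6,7}->{6,7}
So after constraint 2: D(U) = {6,7}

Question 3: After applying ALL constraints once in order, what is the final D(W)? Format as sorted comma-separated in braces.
Answer: {}

Derivation:
Constraint 1 (W < Z) on D(W)={3,4,5,6,7} D(Z)={2,5,7}: W {3,4,5,6,7}->{3,4,5,6}; Z {2,5,7}->{5,7}
Constraint 2 (Z < U) on D(Z)={5,7} D(U)={1,5,6,7}: Z {5,7}->{5}; U {1,5,6,7}->{6,7}
Constraint 3 (W + U = Z) on D(W)={3,4,5,6} D(U)={6,7} D(Z)={5}: W {3,4,5,6}->{}; U {6,7}->{}; Z {5}->{}
So after all 3 constraints: D(W) = {}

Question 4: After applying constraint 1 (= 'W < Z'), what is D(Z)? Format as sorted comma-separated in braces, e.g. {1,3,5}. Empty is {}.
Constraint 1 (W < Z) on D(W)={3,4,5,6,7} D(Z)={2,5,7}: W {3,4,5,6,7}->{3,4,5,6}; Z {2,5,7}->{5,7}
So after constraint 1: D(Z) = {5,7}

Answer: {5,7}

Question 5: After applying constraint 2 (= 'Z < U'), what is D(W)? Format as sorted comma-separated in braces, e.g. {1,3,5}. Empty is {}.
Constraint 1 (W < Z) on D(W)={3,4,5,6,7} D(Z)={2,5,7}: W {3,4,5,6,7}->{3,4,5,6}; Z {2,5,7}->{5,7}
Constraint 2 (Z < U) on D(Z)={5,7} D(U)={1,5,6,7}: Z {5,7}->{5}; U {1,5,6,7}->{6,7}
So after constraint 2: D(W) = {3,4,5,6}

Answer: {3,4,5,6}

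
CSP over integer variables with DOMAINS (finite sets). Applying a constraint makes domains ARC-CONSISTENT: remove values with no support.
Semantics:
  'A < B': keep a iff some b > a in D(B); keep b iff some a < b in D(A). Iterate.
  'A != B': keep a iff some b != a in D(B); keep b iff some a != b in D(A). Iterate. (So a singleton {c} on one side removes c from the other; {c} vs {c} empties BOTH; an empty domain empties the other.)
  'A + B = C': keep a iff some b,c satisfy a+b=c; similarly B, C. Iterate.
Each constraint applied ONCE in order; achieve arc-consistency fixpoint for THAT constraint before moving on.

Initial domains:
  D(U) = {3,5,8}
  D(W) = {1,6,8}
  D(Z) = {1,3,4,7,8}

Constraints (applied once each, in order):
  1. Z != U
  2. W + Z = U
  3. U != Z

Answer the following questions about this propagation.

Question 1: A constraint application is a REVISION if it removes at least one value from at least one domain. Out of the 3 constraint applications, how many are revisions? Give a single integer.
Answer: 1

Derivation:
Constraint 1 (Z != U) on D(Z)={1,3,4,7,8} D(U)={3,5,8}: no change => not a revision
Constraint 2 (W + Z = U) on D(W)={1,6,8} D(Z)={1,3,4,7,8} D(U)={3,5,8}: W {1,6,8}->{1}; Z {1,3,4,7,8}->{4,7}; U {3,5,8}->{5,8} => REVISION
Constraint 3 (U != Z) on D(U)={5,8} D(Z)={4,7}: no change => not a revision
Total revisions = 1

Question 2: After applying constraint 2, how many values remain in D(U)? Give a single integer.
Answer: 2

Derivation:
Constraint 1 (Z != U) on D(Z)={1,3,4,7,8} D(U)={3,5,8}: no change
Constraint 2 (W + Z = U) on D(W)={1,6,8} D(Z)={1,3,4,7,8} D(U)={3,5,8}: W {1,6,8}->{1}; Z {1,3,4,7,8}->{4,7}; U {3,5,8}->{5,8}
So after constraint 2: D(U)={5,8}, size = 2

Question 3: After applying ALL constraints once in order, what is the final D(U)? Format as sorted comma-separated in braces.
Answer: {5,8}

Derivation:
Constraint 1 (Z != U) on D(Z)={1,3,4,7,8} D(U)={3,5,8}: no change
Constraint 2 (W + Z = U) on D(W)={1,6,8} D(Z)={1,3,4,7,8} D(U)={3,5,8}: W {1,6,8}->{1}; Z {1,3,4,7,8}->{4,7}; U {3,5,8}->{5,8}
Constraint 3 (U != Z) on D(U)={5,8} D(Z)={4,7}: no change
So after all 3 constraints: D(U) = {5,8}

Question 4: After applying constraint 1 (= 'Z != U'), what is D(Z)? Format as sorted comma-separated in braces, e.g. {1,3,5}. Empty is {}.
Answer: {1,3,4,7,8}

Derivation:
Constraint 1 (Z != U) on D(Z)={1,3,4,7,8} D(U)={3,5,8}: no change
So after constraint 1: D(Z) = {1,3,4,7,8}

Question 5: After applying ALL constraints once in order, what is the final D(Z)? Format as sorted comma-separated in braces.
Constraint 1 (Z != U) on D(Z)={1,3,4,7,8} D(U)={3,5,8}: no change
Constraint 2 (W + Z = U) on D(W)={1,6,8} D(Z)={1,3,4,7,8} D(U)={3,5,8}: W {1,6,8}->{1}; Z {1,3,4,7,8}->{4,7}; U {3,5,8}->{5,8}
Constraint 3 (U != Z) on D(U)={5,8} D(Z)={4,7}: no change
So after all 3 constraints: D(Z) = {4,7}

Answer: {4,7}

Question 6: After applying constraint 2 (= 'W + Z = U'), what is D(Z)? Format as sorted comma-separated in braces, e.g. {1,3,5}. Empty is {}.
Answer: {4,7}

Derivation:
Constraint 1 (Z != U) on D(Z)={1,3,4,7,8} D(U)={3,5,8}: no change
Constraint 2 (W + Z = U) on D(W)={1,6,8} D(Z)={1,3,4,7,8} D(U)={3,5,8}: W {1,6,8}->{1}; Z {1,3,4,7,8}->{4,7}; U {3,5,8}->{5,8}
So after constraint 2: D(Z) = {4,7}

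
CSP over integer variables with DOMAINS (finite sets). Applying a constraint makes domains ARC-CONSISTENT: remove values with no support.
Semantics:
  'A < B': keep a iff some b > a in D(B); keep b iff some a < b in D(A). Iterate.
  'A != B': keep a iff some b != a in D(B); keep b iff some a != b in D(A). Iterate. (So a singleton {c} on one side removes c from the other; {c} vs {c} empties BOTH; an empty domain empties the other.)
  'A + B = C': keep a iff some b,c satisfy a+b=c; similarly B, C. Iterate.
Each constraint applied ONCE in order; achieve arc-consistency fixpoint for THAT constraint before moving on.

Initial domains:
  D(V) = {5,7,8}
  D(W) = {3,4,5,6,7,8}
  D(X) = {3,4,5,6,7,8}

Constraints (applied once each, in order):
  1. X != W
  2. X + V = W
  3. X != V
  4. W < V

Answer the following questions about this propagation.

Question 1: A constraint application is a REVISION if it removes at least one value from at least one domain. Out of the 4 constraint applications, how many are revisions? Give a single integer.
Constraint 1 (X != W) on D(X)={3,4,5,6,7,8} D(W)={3,4,5,6,7,8}: no change => not a revision
Constraint 2 (X + V = W) on D(X)={3,4,5,6,7,8} D(V)={5,7,8} D(W)={3,4,5,6,7,8}: X {3,4,5,6,7,8}->{3}; V {5,7,8}->{5}; W {3,4,5,6,7,8}->{8} => REVISION
Constraint 3 (X != V) on D(X)={3} D(V)={5}: no change => not a revision
Constraint 4 (W < V) on D(W)={8} D(V)={5}: W {8}->{}; V {5}->{} => REVISION
Total revisions = 2

Answer: 2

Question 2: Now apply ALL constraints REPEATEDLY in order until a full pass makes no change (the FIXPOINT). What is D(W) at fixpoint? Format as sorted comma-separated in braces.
pass 0 (initial): D(W)={3,4,5,6,7,8}
pass 1: V {5,7,8}->{}; W {3,4,5,6,7,8}->{}; X {3,4,5,6,7,8}->{3}
pass 2: X {3}->{}
pass 3: no change
Fixpoint after 3 passes: D(W) = {}

Answer: {}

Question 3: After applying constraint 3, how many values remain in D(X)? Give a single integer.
Answer: 1

Derivation:
Constraint 1 (X != W) on D(X)={3,4,5,6,7,8} D(W)={3,4,5,6,7,8}: no change
Constraint 2 (X + V = W) on D(X)={3,4,5,6,7,8} D(V)={5,7,8} D(W)={3,4,5,6,7,8}: X {3,4,5,6,7,8}->{3}; V {5,7,8}->{5}; W {3,4,5,6,7,8}->{8}
Constraint 3 (X != V) on D(X)={3} D(V)={5}: no change
So after constraint 3: D(X)={3}, size = 1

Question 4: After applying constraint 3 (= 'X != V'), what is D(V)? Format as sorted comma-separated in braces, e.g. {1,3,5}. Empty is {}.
Answer: {5}

Derivation:
Constraint 1 (X != W) on D(X)={3,4,5,6,7,8} D(W)={3,4,5,6,7,8}: no change
Constraint 2 (X + V = W) on D(X)={3,4,5,6,7,8} D(V)={5,7,8} D(W)={3,4,5,6,7,8}: X {3,4,5,6,7,8}->{3}; V {5,7,8}->{5}; W {3,4,5,6,7,8}->{8}
Constraint 3 (X != V) on D(X)={3} D(V)={5}: no change
So after constraint 3: D(V) = {5}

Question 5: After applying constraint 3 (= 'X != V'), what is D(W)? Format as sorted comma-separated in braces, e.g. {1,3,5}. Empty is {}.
Constraint 1 (X != W) on D(X)={3,4,5,6,7,8} D(W)={3,4,5,6,7,8}: no change
Constraint 2 (X + V = W) on D(X)={3,4,5,6,7,8} D(V)={5,7,8} D(W)={3,4,5,6,7,8}: X {3,4,5,6,7,8}->{3}; V {5,7,8}->{5}; W {3,4,5,6,7,8}->{8}
Constraint 3 (X != V) on D(X)={3} D(V)={5}: no change
So after constraint 3: D(W) = {8}

Answer: {8}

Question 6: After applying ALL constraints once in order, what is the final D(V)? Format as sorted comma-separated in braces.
Constraint 1 (X != W) on D(X)={3,4,5,6,7,8} D(W)={3,4,5,6,7,8}: no change
Constraint 2 (X + V = W) on D(X)={3,4,5,6,7,8} D(V)={5,7,8} D(W)={3,4,5,6,7,8}: X {3,4,5,6,7,8}->{3}; V {5,7,8}->{5}; W {3,4,5,6,7,8}->{8}
Constraint 3 (X != V) on D(X)={3} D(V)={5}: no change
Constraint 4 (W < V) on D(W)={8} D(V)={5}: W {8}->{}; V {5}->{}
So after all 4 constraints: D(V) = {}

Answer: {}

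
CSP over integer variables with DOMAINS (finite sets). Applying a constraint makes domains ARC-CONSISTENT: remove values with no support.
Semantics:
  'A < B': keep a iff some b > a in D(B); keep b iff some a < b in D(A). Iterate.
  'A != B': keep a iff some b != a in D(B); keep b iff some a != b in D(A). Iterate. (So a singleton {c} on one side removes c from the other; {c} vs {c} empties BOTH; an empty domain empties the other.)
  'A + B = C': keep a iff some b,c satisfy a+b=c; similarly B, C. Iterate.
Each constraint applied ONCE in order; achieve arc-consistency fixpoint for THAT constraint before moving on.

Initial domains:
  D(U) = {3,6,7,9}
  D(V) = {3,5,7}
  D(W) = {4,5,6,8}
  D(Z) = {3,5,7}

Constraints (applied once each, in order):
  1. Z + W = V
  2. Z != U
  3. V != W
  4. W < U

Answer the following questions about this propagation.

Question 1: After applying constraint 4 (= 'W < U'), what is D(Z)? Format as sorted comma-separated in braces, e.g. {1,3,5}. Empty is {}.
Answer: {3}

Derivation:
Constraint 1 (Z + W = V) on D(Z)={3,5,7} D(W)={4,5,6,8} D(V)={3,5,7}: Z {3,5,7}->{3}; W {4,5,6,8}->{4}; V {3,5,7}->{7}
Constraint 2 (Z != U) on D(Z)={3} D(U)={3,6,7,9}: U {3,6,7,9}->{6,7,9}
Constraint 3 (V != W) on D(V)={7} D(W)={4}: no change
Constraint 4 (W < U) on D(W)={4} D(U)={6,7,9}: no change
So after constraint 4: D(Z) = {3}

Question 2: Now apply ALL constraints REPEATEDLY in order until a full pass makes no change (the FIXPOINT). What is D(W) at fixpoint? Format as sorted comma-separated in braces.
pass 0 (initial): D(W)={4,5,6,8}
pass 1: U {3,6,7,9}->{6,7,9}; V {3,5,7}->{7}; W {4,5,6,8}->{4}; Z {3,5,7}->{3}
pass 2: no change
Fixpoint after 2 passes: D(W) = {4}

Answer: {4}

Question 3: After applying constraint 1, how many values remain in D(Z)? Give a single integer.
Constraint 1 (Z + W = V) on D(Z)={3,5,7} D(W)={4,5,6,8} D(V)={3,5,7}: Z {3,5,7}->{3}; W {4,5,6,8}->{4}; V {3,5,7}->{7}
So after constraint 1: D(Z)={3}, size = 1

Answer: 1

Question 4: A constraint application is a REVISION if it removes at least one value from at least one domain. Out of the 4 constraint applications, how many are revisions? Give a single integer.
Answer: 2

Derivation:
Constraint 1 (Z + W = V) on D(Z)={3,5,7} D(W)={4,5,6,8} D(V)={3,5,7}: Z {3,5,7}->{3}; W {4,5,6,8}->{4}; V {3,5,7}->{7} => REVISION
Constraint 2 (Z != U) on D(Z)={3} D(U)={3,6,7,9}: U {3,6,7,9}->{6,7,9} => REVISION
Constraint 3 (V != W) on D(V)={7} D(W)={4}: no change => not a revision
Constraint 4 (W < U) on D(W)={4} D(U)={6,7,9}: no change => not a revision
Total revisions = 2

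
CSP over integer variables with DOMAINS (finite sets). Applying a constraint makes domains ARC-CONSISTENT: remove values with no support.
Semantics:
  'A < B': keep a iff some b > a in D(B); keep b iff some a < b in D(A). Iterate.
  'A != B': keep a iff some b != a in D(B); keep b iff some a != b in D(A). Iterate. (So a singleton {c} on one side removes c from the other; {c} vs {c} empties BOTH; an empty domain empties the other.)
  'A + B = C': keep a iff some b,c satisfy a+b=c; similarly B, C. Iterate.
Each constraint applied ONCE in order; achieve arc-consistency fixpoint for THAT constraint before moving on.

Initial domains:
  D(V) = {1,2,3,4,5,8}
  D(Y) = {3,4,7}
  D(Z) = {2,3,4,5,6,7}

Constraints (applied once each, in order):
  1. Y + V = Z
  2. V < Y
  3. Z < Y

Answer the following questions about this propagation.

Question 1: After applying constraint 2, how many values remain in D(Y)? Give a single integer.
Answer: 2

Derivation:
Constraint 1 (Y + V = Z) on D(Y)={3,4,7} D(V)={1,2,3,4,5,8} D(Z)={2,3,4,5,6,7}: Y {3,4,7}->{3,4}; V {1,2,3,4,5,8}->{1,2,3,4}; Z {2,3,4,5,6,7}->{4,5,6,7}
Constraint 2 (V < Y) on D(V)={1,2,3,4} D(Y)={3,4}: V {1,2,3,4}->{1,2,3}
So after constraint 2: D(Y)={3,4}, size = 2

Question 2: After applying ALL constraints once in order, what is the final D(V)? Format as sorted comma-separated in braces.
Answer: {1,2,3}

Derivation:
Constraint 1 (Y + V = Z) on D(Y)={3,4,7} D(V)={1,2,3,4,5,8} D(Z)={2,3,4,5,6,7}: Y {3,4,7}->{3,4}; V {1,2,3,4,5,8}->{1,2,3,4}; Z {2,3,4,5,6,7}->{4,5,6,7}
Constraint 2 (V < Y) on D(V)={1,2,3,4} D(Y)={3,4}: V {1,2,3,4}->{1,2,3}
Constraint 3 (Z < Y) on D(Z)={4,5,6,7} D(Y)={3,4}: Z {4,5,6,7}->{}; Y {3,4}->{}
So after all 3 constraints: D(V) = {1,2,3}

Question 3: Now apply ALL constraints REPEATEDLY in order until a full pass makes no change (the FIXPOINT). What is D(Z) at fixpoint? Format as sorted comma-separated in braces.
Answer: {}

Derivation:
pass 0 (initial): D(Z)={2,3,4,5,6,7}
pass 1: V {1,2,3,4,5,8}->{1,2,3}; Y {3,4,7}->{}; Z {2,3,4,5,6,7}->{}
pass 2: V {1,2,3}->{}
pass 3: no change
Fixpoint after 3 passes: D(Z) = {}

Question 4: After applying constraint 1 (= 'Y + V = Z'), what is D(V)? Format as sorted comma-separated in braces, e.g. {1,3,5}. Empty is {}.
Constraint 1 (Y + V = Z) on D(Y)={3,4,7} D(V)={1,2,3,4,5,8} D(Z)={2,3,4,5,6,7}: Y {3,4,7}->{3,4}; V {1,2,3,4,5,8}->{1,2,3,4}; Z {2,3,4,5,6,7}->{4,5,6,7}
So after constraint 1: D(V) = {1,2,3,4}

Answer: {1,2,3,4}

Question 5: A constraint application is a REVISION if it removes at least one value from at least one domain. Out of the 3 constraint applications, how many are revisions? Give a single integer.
Constraint 1 (Y + V = Z) on D(Y)={3,4,7} D(V)={1,2,3,4,5,8} D(Z)={2,3,4,5,6,7}: Y {3,4,7}->{3,4}; V {1,2,3,4,5,8}->{1,2,3,4}; Z {2,3,4,5,6,7}->{4,5,6,7} => REVISION
Constraint 2 (V < Y) on D(V)={1,2,3,4} D(Y)={3,4}: V {1,2,3,4}->{1,2,3} => REVISION
Constraint 3 (Z < Y) on D(Z)={4,5,6,7} D(Y)={3,4}: Z {4,5,6,7}->{}; Y {3,4}->{} => REVISION
Total revisions = 3

Answer: 3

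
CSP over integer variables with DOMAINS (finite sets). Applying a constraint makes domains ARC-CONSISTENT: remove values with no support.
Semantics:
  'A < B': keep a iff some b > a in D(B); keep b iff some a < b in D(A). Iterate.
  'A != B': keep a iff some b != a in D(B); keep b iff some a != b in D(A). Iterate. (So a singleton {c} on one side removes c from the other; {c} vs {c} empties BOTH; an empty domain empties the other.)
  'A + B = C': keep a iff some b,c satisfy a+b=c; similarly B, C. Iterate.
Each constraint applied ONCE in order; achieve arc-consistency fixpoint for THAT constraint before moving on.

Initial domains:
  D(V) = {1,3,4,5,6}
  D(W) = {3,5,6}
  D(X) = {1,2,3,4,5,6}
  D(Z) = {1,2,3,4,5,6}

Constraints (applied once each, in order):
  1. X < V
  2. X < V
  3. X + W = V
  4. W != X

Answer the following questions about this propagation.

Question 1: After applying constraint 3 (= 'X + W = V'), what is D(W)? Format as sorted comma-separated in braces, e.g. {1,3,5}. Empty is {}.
Answer: {3,5}

Derivation:
Constraint 1 (X < V) on D(X)={1,2,3,4,5,6} D(V)={1,3,4,5,6}: X {1,2,3,4,5,6}->{1,2,3,4,5}; V {1,3,4,5,6}->{3,4,5,6}
Constraint 2 (X < V) on D(X)={1,2,3,4,5} D(V)={3,4,5,6}: no change
Constraint 3 (X + W = V) on D(X)={1,2,3,4,5} D(W)={3,5,6} D(V)={3,4,5,6}: X {1,2,3,4,5}->{1,2,3}; W {3,5,6}->{3,5}; V {3,4,5,6}->{4,5,6}
So after constraint 3: D(W) = {3,5}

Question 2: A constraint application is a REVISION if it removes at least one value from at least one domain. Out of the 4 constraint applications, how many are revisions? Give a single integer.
Answer: 2

Derivation:
Constraint 1 (X < V) on D(X)={1,2,3,4,5,6} D(V)={1,3,4,5,6}: X {1,2,3,4,5,6}->{1,2,3,4,5}; V {1,3,4,5,6}->{3,4,5,6} => REVISION
Constraint 2 (X < V) on D(X)={1,2,3,4,5} D(V)={3,4,5,6}: no change => not a revision
Constraint 3 (X + W = V) on D(X)={1,2,3,4,5} D(W)={3,5,6} D(V)={3,4,5,6}: X {1,2,3,4,5}->{1,2,3}; W {3,5,6}->{3,5}; V {3,4,5,6}->{4,5,6} => REVISION
Constraint 4 (W != X) on D(W)={3,5} D(X)={1,2,3}: no change => not a revision
Total revisions = 2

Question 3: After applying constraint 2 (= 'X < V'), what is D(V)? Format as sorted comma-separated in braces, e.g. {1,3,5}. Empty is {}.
Answer: {3,4,5,6}

Derivation:
Constraint 1 (X < V) on D(X)={1,2,3,4,5,6} D(V)={1,3,4,5,6}: X {1,2,3,4,5,6}->{1,2,3,4,5}; V {1,3,4,5,6}->{3,4,5,6}
Constraint 2 (X < V) on D(X)={1,2,3,4,5} D(V)={3,4,5,6}: no change
So after constraint 2: D(V) = {3,4,5,6}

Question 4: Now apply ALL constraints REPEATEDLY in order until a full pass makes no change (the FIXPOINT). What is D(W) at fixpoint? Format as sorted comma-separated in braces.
Answer: {3,5}

Derivation:
pass 0 (initial): D(W)={3,5,6}
pass 1: V {1,3,4,5,6}->{4,5,6}; W {3,5,6}->{3,5}; X {1,2,3,4,5,6}->{1,2,3}
pass 2: no change
Fixpoint after 2 passes: D(W) = {3,5}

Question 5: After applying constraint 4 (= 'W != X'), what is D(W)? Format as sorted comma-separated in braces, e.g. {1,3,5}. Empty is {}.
Answer: {3,5}

Derivation:
Constraint 1 (X < V) on D(X)={1,2,3,4,5,6} D(V)={1,3,4,5,6}: X {1,2,3,4,5,6}->{1,2,3,4,5}; V {1,3,4,5,6}->{3,4,5,6}
Constraint 2 (X < V) on D(X)={1,2,3,4,5} D(V)={3,4,5,6}: no change
Constraint 3 (X + W = V) on D(X)={1,2,3,4,5} D(W)={3,5,6} D(V)={3,4,5,6}: X {1,2,3,4,5}->{1,2,3}; W {3,5,6}->{3,5}; V {3,4,5,6}->{4,5,6}
Constraint 4 (W != X) on D(W)={3,5} D(X)={1,2,3}: no change
So after constraint 4: D(W) = {3,5}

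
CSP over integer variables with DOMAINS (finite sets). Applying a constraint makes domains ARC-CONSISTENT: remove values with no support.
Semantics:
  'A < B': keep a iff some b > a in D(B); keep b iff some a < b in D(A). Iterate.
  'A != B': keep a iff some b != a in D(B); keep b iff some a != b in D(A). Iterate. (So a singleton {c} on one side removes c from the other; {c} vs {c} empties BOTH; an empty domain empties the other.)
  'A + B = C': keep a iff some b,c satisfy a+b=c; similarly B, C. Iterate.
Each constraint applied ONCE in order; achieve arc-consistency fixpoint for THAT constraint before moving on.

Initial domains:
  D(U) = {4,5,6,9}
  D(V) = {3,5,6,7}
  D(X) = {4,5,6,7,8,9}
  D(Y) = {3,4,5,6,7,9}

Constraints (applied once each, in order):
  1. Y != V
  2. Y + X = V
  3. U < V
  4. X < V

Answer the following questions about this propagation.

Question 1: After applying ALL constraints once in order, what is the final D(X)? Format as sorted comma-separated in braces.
Answer: {4}

Derivation:
Constraint 1 (Y != V) on D(Y)={3,4,5,6,7,9} D(V)={3,5,6,7}: no change
Constraint 2 (Y + X = V) on D(Y)={3,4,5,6,7,9} D(X)={4,5,6,7,8,9} D(V)={3,5,6,7}: Y {3,4,5,6,7,9}->{3}; X {4,5,6,7,8,9}->{4}; V {3,5,6,7}->{7}
Constraint 3 (U < V) on D(U)={4,5,6,9} D(V)={7}: U {4,5,6,9}->{4,5,6}
Constraint 4 (X < V) on D(X)={4} D(V)={7}: no change
So after all 4 constraints: D(X) = {4}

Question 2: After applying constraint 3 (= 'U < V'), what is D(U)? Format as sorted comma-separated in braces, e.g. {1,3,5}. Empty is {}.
Answer: {4,5,6}

Derivation:
Constraint 1 (Y != V) on D(Y)={3,4,5,6,7,9} D(V)={3,5,6,7}: no change
Constraint 2 (Y + X = V) on D(Y)={3,4,5,6,7,9} D(X)={4,5,6,7,8,9} D(V)={3,5,6,7}: Y {3,4,5,6,7,9}->{3}; X {4,5,6,7,8,9}->{4}; V {3,5,6,7}->{7}
Constraint 3 (U < V) on D(U)={4,5,6,9} D(V)={7}: U {4,5,6,9}->{4,5,6}
So after constraint 3: D(U) = {4,5,6}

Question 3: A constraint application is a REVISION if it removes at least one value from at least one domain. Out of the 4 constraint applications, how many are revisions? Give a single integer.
Constraint 1 (Y != V) on D(Y)={3,4,5,6,7,9} D(V)={3,5,6,7}: no change => not a revision
Constraint 2 (Y + X = V) on D(Y)={3,4,5,6,7,9} D(X)={4,5,6,7,8,9} D(V)={3,5,6,7}: Y {3,4,5,6,7,9}->{3}; X {4,5,6,7,8,9}->{4}; V {3,5,6,7}->{7} => REVISION
Constraint 3 (U < V) on D(U)={4,5,6,9} D(V)={7}: U {4,5,6,9}->{4,5,6} => REVISION
Constraint 4 (X < V) on D(X)={4} D(V)={7}: no change => not a revision
Total revisions = 2

Answer: 2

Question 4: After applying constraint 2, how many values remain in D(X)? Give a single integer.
Constraint 1 (Y != V) on D(Y)={3,4,5,6,7,9} D(V)={3,5,6,7}: no change
Constraint 2 (Y + X = V) on D(Y)={3,4,5,6,7,9} D(X)={4,5,6,7,8,9} D(V)={3,5,6,7}: Y {3,4,5,6,7,9}->{3}; X {4,5,6,7,8,9}->{4}; V {3,5,6,7}->{7}
So after constraint 2: D(X)={4}, size = 1

Answer: 1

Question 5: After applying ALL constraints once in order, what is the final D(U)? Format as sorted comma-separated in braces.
Constraint 1 (Y != V) on D(Y)={3,4,5,6,7,9} D(V)={3,5,6,7}: no change
Constraint 2 (Y + X = V) on D(Y)={3,4,5,6,7,9} D(X)={4,5,6,7,8,9} D(V)={3,5,6,7}: Y {3,4,5,6,7,9}->{3}; X {4,5,6,7,8,9}->{4}; V {3,5,6,7}->{7}
Constraint 3 (U < V) on D(U)={4,5,6,9} D(V)={7}: U {4,5,6,9}->{4,5,6}
Constraint 4 (X < V) on D(X)={4} D(V)={7}: no change
So after all 4 constraints: D(U) = {4,5,6}

Answer: {4,5,6}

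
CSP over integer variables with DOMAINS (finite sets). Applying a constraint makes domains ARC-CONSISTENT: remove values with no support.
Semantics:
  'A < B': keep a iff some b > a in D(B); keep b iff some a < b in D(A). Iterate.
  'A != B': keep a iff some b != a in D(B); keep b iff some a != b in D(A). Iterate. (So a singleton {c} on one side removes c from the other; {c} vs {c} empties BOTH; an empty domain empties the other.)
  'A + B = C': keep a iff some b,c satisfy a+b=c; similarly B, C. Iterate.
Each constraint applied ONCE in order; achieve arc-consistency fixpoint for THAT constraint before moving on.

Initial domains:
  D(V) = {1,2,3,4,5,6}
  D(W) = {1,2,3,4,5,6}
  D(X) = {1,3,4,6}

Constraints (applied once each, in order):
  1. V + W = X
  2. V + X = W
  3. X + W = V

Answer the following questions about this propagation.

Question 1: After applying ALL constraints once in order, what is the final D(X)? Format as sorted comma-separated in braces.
Constraint 1 (V + W = X) on D(V)={1,2,3,4,5,6} D(W)={1,2,3,4,5,6} D(X)={1,3,4,6}: V {1,2,3,4,5,6}->{1,2,3,4,5}; W {1,2,3,4,5,6}->{1,2,3,4,5}; X {1,3,4,6}->{3,4,6}
Constraint 2 (V + X = W) on D(V)={1,2,3,4,5} D(X)={3,4,6} D(W)={1,2,3,4,5}: V {1,2,3,4,5}->{1,2}; X {3,4,6}->{3,4}; W {1,2,3,4,5}->{4,5}
Constraint 3 (X + W = V) on D(X)={3,4} D(W)={4,5} D(V)={1,2}: X {3,4}->{}; W {4,5}->{}; V {1,2}->{}
So after all 3 constraints: D(X) = {}

Answer: {}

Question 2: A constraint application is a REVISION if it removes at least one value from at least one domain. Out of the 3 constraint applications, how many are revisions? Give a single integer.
Answer: 3

Derivation:
Constraint 1 (V + W = X) on D(V)={1,2,3,4,5,6} D(W)={1,2,3,4,5,6} D(X)={1,3,4,6}: V {1,2,3,4,5,6}->{1,2,3,4,5}; W {1,2,3,4,5,6}->{1,2,3,4,5}; X {1,3,4,6}->{3,4,6} => REVISION
Constraint 2 (V + X = W) on D(V)={1,2,3,4,5} D(X)={3,4,6} D(W)={1,2,3,4,5}: V {1,2,3,4,5}->{1,2}; X {3,4,6}->{3,4}; W {1,2,3,4,5}->{4,5} => REVISION
Constraint 3 (X + W = V) on D(X)={3,4} D(W)={4,5} D(V)={1,2}: X {3,4}->{}; W {4,5}->{}; V {1,2}->{} => REVISION
Total revisions = 3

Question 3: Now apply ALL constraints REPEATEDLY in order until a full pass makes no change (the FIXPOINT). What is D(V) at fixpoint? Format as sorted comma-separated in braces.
pass 0 (initial): D(V)={1,2,3,4,5,6}
pass 1: V {1,2,3,4,5,6}->{}; W {1,2,3,4,5,6}->{}; X {1,3,4,6}->{}
pass 2: no change
Fixpoint after 2 passes: D(V) = {}

Answer: {}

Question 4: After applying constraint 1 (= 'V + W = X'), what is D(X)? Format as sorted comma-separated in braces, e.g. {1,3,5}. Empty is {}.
Answer: {3,4,6}

Derivation:
Constraint 1 (V + W = X) on D(V)={1,2,3,4,5,6} D(W)={1,2,3,4,5,6} D(X)={1,3,4,6}: V {1,2,3,4,5,6}->{1,2,3,4,5}; W {1,2,3,4,5,6}->{1,2,3,4,5}; X {1,3,4,6}->{3,4,6}
So after constraint 1: D(X) = {3,4,6}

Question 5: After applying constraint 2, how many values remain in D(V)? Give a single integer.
Answer: 2

Derivation:
Constraint 1 (V + W = X) on D(V)={1,2,3,4,5,6} D(W)={1,2,3,4,5,6} D(X)={1,3,4,6}: V {1,2,3,4,5,6}->{1,2,3,4,5}; W {1,2,3,4,5,6}->{1,2,3,4,5}; X {1,3,4,6}->{3,4,6}
Constraint 2 (V + X = W) on D(V)={1,2,3,4,5} D(X)={3,4,6} D(W)={1,2,3,4,5}: V {1,2,3,4,5}->{1,2}; X {3,4,6}->{3,4}; W {1,2,3,4,5}->{4,5}
So after constraint 2: D(V)={1,2}, size = 2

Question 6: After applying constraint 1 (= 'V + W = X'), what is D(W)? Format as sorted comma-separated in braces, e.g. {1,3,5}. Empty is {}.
Constraint 1 (V + W = X) on D(V)={1,2,3,4,5,6} D(W)={1,2,3,4,5,6} D(X)={1,3,4,6}: V {1,2,3,4,5,6}->{1,2,3,4,5}; W {1,2,3,4,5,6}->{1,2,3,4,5}; X {1,3,4,6}->{3,4,6}
So after constraint 1: D(W) = {1,2,3,4,5}

Answer: {1,2,3,4,5}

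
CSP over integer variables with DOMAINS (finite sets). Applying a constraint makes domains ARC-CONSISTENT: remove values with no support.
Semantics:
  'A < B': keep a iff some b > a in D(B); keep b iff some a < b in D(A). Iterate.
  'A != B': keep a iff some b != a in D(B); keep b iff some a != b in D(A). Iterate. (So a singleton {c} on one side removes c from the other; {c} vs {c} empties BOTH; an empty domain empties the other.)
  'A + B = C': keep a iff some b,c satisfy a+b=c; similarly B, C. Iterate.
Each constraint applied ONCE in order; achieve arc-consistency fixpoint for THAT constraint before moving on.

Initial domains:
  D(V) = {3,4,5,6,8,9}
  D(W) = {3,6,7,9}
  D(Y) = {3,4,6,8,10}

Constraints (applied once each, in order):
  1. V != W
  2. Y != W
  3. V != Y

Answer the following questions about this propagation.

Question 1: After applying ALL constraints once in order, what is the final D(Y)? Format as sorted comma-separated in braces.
Constraint 1 (V != W) on D(V)={3,4,5,6,8,9} D(W)={3,6,7,9}: no change
Constraint 2 (Y != W) on D(Y)={3,4,6,8,10} D(W)={3,6,7,9}: no change
Constraint 3 (V != Y) on D(V)={3,4,5,6,8,9} D(Y)={3,4,6,8,10}: no change
So after all 3 constraints: D(Y) = {3,4,6,8,10}

Answer: {3,4,6,8,10}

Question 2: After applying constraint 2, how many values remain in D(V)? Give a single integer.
Answer: 6

Derivation:
Constraint 1 (V != W) on D(V)={3,4,5,6,8,9} D(W)={3,6,7,9}: no change
Constraint 2 (Y != W) on D(Y)={3,4,6,8,10} D(W)={3,6,7,9}: no change
So after constraint 2: D(V)={3,4,5,6,8,9}, size = 6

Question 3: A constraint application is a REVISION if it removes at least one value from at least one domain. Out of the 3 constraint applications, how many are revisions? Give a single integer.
Constraint 1 (V != W) on D(V)={3,4,5,6,8,9} D(W)={3,6,7,9}: no change => not a revision
Constraint 2 (Y != W) on D(Y)={3,4,6,8,10} D(W)={3,6,7,9}: no change => not a revision
Constraint 3 (V != Y) on D(V)={3,4,5,6,8,9} D(Y)={3,4,6,8,10}: no change => not a revision
Total revisions = 0

Answer: 0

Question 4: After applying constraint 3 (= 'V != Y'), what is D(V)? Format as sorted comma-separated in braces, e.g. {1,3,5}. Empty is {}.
Constraint 1 (V != W) on D(V)={3,4,5,6,8,9} D(W)={3,6,7,9}: no change
Constraint 2 (Y != W) on D(Y)={3,4,6,8,10} D(W)={3,6,7,9}: no change
Constraint 3 (V != Y) on D(V)={3,4,5,6,8,9} D(Y)={3,4,6,8,10}: no change
So after constraint 3: D(V) = {3,4,5,6,8,9}

Answer: {3,4,5,6,8,9}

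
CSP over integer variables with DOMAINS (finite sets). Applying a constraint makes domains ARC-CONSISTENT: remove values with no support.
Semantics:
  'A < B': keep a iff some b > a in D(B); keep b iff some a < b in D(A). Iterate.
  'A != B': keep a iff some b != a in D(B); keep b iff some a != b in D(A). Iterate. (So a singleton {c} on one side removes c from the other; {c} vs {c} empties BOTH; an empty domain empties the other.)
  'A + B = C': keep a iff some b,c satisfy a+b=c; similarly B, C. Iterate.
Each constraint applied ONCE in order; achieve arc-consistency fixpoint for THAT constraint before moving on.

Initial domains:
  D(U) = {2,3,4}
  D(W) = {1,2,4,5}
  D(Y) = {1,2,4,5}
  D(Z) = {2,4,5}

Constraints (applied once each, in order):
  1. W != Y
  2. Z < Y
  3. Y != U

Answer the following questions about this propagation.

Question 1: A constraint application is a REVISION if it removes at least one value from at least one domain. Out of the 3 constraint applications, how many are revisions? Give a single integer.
Answer: 1

Derivation:
Constraint 1 (W != Y) on D(W)={1,2,4,5} D(Y)={1,2,4,5}: no change => not a revision
Constraint 2 (Z < Y) on D(Z)={2,4,5} D(Y)={1,2,4,5}: Z {2,4,5}->{2,4}; Y {1,2,4,5}->{4,5} => REVISION
Constraint 3 (Y != U) on D(Y)={4,5} D(U)={2,3,4}: no change => not a revision
Total revisions = 1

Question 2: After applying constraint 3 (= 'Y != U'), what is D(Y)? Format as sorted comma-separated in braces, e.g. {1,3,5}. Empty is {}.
Answer: {4,5}

Derivation:
Constraint 1 (W != Y) on D(W)={1,2,4,5} D(Y)={1,2,4,5}: no change
Constraint 2 (Z < Y) on D(Z)={2,4,5} D(Y)={1,2,4,5}: Z {2,4,5}->{2,4}; Y {1,2,4,5}->{4,5}
Constraint 3 (Y != U) on D(Y)={4,5} D(U)={2,3,4}: no change
So after constraint 3: D(Y) = {4,5}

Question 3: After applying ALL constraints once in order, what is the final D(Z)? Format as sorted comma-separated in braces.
Constraint 1 (W != Y) on D(W)={1,2,4,5} D(Y)={1,2,4,5}: no change
Constraint 2 (Z < Y) on D(Z)={2,4,5} D(Y)={1,2,4,5}: Z {2,4,5}->{2,4}; Y {1,2,4,5}->{4,5}
Constraint 3 (Y != U) on D(Y)={4,5} D(U)={2,3,4}: no change
So after all 3 constraints: D(Z) = {2,4}

Answer: {2,4}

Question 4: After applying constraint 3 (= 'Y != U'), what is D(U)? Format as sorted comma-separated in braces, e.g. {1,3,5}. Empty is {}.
Answer: {2,3,4}

Derivation:
Constraint 1 (W != Y) on D(W)={1,2,4,5} D(Y)={1,2,4,5}: no change
Constraint 2 (Z < Y) on D(Z)={2,4,5} D(Y)={1,2,4,5}: Z {2,4,5}->{2,4}; Y {1,2,4,5}->{4,5}
Constraint 3 (Y != U) on D(Y)={4,5} D(U)={2,3,4}: no change
So after constraint 3: D(U) = {2,3,4}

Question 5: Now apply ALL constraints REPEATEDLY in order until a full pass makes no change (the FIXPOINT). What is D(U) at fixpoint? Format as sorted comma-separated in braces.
pass 0 (initial): D(U)={2,3,4}
pass 1: Y {1,2,4,5}->{4,5}; Z {2,4,5}->{2,4}
pass 2: no change
Fixpoint after 2 passes: D(U) = {2,3,4}

Answer: {2,3,4}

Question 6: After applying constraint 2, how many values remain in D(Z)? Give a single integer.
Answer: 2

Derivation:
Constraint 1 (W != Y) on D(W)={1,2,4,5} D(Y)={1,2,4,5}: no change
Constraint 2 (Z < Y) on D(Z)={2,4,5} D(Y)={1,2,4,5}: Z {2,4,5}->{2,4}; Y {1,2,4,5}->{4,5}
So after constraint 2: D(Z)={2,4}, size = 2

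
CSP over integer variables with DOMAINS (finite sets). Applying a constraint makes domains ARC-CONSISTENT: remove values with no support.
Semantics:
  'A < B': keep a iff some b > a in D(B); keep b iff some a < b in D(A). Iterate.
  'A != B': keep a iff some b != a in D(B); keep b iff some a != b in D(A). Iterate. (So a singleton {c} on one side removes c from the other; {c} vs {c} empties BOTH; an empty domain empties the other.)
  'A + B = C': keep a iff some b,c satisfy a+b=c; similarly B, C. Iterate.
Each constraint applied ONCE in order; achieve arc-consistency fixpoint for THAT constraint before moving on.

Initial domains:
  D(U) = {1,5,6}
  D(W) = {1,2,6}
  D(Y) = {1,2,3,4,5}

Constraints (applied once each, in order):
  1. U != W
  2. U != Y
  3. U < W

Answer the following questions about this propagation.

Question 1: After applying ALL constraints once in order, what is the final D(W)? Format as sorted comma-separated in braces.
Constraint 1 (U != W) on D(U)={1,5,6} D(W)={1,2,6}: no change
Constraint 2 (U != Y) on D(U)={1,5,6} D(Y)={1,2,3,4,5}: no change
Constraint 3 (U < W) on D(U)={1,5,6} D(W)={1,2,6}: U {1,5,6}->{1,5}; W {1,2,6}->{2,6}
So after all 3 constraints: D(W) = {2,6}

Answer: {2,6}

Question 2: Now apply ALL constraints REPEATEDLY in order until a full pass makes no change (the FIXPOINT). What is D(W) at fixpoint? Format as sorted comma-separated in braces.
Answer: {2,6}

Derivation:
pass 0 (initial): D(W)={1,2,6}
pass 1: U {1,5,6}->{1,5}; W {1,2,6}->{2,6}
pass 2: no change
Fixpoint after 2 passes: D(W) = {2,6}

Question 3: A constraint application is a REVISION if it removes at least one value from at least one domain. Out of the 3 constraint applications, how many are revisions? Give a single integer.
Constraint 1 (U != W) on D(U)={1,5,6} D(W)={1,2,6}: no change => not a revision
Constraint 2 (U != Y) on D(U)={1,5,6} D(Y)={1,2,3,4,5}: no change => not a revision
Constraint 3 (U < W) on D(U)={1,5,6} D(W)={1,2,6}: U {1,5,6}->{1,5}; W {1,2,6}->{2,6} => REVISION
Total revisions = 1

Answer: 1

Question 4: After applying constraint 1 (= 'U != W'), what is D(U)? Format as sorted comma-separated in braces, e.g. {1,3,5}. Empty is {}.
Answer: {1,5,6}

Derivation:
Constraint 1 (U != W) on D(U)={1,5,6} D(W)={1,2,6}: no change
So after constraint 1: D(U) = {1,5,6}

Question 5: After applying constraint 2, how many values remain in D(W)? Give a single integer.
Answer: 3

Derivation:
Constraint 1 (U != W) on D(U)={1,5,6} D(W)={1,2,6}: no change
Constraint 2 (U != Y) on D(U)={1,5,6} D(Y)={1,2,3,4,5}: no change
So after constraint 2: D(W)={1,2,6}, size = 3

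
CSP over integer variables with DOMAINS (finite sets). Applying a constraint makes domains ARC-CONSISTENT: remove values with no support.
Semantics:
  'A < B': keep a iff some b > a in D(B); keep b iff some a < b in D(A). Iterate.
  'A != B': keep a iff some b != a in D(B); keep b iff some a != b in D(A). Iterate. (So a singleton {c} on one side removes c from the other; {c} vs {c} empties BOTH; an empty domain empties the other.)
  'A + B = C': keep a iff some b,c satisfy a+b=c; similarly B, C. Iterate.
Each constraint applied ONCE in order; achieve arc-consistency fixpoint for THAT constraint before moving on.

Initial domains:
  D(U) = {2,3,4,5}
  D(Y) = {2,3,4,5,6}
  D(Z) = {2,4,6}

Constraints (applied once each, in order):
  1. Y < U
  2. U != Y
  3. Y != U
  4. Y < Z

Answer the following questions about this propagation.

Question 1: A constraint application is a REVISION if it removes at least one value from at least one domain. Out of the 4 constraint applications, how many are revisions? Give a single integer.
Constraint 1 (Y < U) on D(Y)={2,3,4,5,6} D(U)={2,3,4,5}: Y {2,3,4,5,6}->{2,3,4}; U {2,3,4,5}->{3,4,5} => REVISION
Constraint 2 (U != Y) on D(U)={3,4,5} D(Y)={2,3,4}: no change => not a revision
Constraint 3 (Y != U) on D(Y)={2,3,4} D(U)={3,4,5}: no change => not a revision
Constraint 4 (Y < Z) on D(Y)={2,3,4} D(Z)={2,4,6}: Z {2,4,6}->{4,6} => REVISION
Total revisions = 2

Answer: 2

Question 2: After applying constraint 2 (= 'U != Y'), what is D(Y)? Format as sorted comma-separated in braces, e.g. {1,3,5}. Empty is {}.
Answer: {2,3,4}

Derivation:
Constraint 1 (Y < U) on D(Y)={2,3,4,5,6} D(U)={2,3,4,5}: Y {2,3,4,5,6}->{2,3,4}; U {2,3,4,5}->{3,4,5}
Constraint 2 (U != Y) on D(U)={3,4,5} D(Y)={2,3,4}: no change
So after constraint 2: D(Y) = {2,3,4}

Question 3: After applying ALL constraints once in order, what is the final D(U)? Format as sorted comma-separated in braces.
Constraint 1 (Y < U) on D(Y)={2,3,4,5,6} D(U)={2,3,4,5}: Y {2,3,4,5,6}->{2,3,4}; U {2,3,4,5}->{3,4,5}
Constraint 2 (U != Y) on D(U)={3,4,5} D(Y)={2,3,4}: no change
Constraint 3 (Y != U) on D(Y)={2,3,4} D(U)={3,4,5}: no change
Constraint 4 (Y < Z) on D(Y)={2,3,4} D(Z)={2,4,6}: Z {2,4,6}->{4,6}
So after all 4 constraints: D(U) = {3,4,5}

Answer: {3,4,5}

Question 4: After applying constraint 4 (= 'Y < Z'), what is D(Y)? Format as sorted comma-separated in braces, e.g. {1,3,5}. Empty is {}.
Constraint 1 (Y < U) on D(Y)={2,3,4,5,6} D(U)={2,3,4,5}: Y {2,3,4,5,6}->{2,3,4}; U {2,3,4,5}->{3,4,5}
Constraint 2 (U != Y) on D(U)={3,4,5} D(Y)={2,3,4}: no change
Constraint 3 (Y != U) on D(Y)={2,3,4} D(U)={3,4,5}: no change
Constraint 4 (Y < Z) on D(Y)={2,3,4} D(Z)={2,4,6}: Z {2,4,6}->{4,6}
So after constraint 4: D(Y) = {2,3,4}

Answer: {2,3,4}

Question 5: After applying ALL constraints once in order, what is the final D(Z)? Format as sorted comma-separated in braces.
Answer: {4,6}

Derivation:
Constraint 1 (Y < U) on D(Y)={2,3,4,5,6} D(U)={2,3,4,5}: Y {2,3,4,5,6}->{2,3,4}; U {2,3,4,5}->{3,4,5}
Constraint 2 (U != Y) on D(U)={3,4,5} D(Y)={2,3,4}: no change
Constraint 3 (Y != U) on D(Y)={2,3,4} D(U)={3,4,5}: no change
Constraint 4 (Y < Z) on D(Y)={2,3,4} D(Z)={2,4,6}: Z {2,4,6}->{4,6}
So after all 4 constraints: D(Z) = {4,6}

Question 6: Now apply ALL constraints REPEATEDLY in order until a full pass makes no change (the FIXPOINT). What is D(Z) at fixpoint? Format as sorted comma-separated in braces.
pass 0 (initial): D(Z)={2,4,6}
pass 1: U {2,3,4,5}->{3,4,5}; Y {2,3,4,5,6}->{2,3,4}; Z {2,4,6}->{4,6}
pass 2: no change
Fixpoint after 2 passes: D(Z) = {4,6}

Answer: {4,6}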